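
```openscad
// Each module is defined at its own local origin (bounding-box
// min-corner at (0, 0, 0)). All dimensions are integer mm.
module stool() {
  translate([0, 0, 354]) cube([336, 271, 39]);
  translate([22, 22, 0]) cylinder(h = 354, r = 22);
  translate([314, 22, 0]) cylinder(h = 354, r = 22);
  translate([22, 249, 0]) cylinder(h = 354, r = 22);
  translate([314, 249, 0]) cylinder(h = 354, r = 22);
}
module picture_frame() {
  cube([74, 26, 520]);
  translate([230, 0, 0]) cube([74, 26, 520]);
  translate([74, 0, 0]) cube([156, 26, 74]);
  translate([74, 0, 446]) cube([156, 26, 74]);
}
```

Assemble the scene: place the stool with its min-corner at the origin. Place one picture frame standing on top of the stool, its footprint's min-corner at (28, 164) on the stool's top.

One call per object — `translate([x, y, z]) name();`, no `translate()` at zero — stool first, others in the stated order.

stool();
translate([28, 164, 393]) picture_frame();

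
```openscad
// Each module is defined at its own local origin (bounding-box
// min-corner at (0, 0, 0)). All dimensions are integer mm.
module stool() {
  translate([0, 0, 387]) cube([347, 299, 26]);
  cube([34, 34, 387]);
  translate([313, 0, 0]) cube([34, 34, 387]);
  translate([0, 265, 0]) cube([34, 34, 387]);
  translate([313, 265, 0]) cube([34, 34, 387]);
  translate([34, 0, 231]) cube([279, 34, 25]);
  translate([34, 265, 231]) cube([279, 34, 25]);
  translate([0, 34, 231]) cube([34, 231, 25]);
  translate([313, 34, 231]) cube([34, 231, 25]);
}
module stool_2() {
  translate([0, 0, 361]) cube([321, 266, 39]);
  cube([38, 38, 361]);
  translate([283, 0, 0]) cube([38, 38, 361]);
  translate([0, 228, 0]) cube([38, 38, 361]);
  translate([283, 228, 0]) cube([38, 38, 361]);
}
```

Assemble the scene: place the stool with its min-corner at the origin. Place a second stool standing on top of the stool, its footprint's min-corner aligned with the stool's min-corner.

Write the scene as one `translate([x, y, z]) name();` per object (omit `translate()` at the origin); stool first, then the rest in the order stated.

stool();
translate([0, 0, 413]) stool_2();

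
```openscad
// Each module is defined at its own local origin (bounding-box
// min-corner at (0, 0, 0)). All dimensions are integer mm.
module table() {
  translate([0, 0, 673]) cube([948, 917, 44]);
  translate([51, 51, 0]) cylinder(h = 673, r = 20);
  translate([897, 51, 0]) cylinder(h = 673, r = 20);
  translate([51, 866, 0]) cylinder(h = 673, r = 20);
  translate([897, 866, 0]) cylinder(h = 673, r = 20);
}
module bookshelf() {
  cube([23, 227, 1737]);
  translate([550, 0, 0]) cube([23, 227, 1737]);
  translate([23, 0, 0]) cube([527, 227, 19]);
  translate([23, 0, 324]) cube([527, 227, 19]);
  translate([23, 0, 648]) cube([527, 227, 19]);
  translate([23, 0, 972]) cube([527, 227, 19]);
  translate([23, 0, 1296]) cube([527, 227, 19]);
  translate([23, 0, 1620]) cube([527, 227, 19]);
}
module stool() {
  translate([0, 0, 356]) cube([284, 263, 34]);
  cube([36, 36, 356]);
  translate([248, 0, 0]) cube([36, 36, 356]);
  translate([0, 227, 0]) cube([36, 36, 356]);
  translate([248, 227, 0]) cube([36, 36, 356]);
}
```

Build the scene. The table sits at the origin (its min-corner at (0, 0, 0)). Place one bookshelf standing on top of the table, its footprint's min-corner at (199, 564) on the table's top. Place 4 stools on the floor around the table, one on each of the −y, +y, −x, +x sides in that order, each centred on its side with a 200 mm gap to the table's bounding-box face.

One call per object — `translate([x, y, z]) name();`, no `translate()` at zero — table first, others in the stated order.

table();
translate([199, 564, 717]) bookshelf();
translate([332, -463, 0]) stool();
translate([332, 1117, 0]) stool();
translate([-484, 327, 0]) stool();
translate([1148, 327, 0]) stool();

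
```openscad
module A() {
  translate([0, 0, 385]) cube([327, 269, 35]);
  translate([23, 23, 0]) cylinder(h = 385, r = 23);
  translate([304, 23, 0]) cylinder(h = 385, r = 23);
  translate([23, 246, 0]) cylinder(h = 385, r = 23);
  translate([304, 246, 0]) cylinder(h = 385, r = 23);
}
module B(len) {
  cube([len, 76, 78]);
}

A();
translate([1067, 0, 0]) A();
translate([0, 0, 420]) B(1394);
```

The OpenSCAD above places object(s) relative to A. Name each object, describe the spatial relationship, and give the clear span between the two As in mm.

Second stool starts at x = 1067; first ends at x = 327; clear span = 1067 − 327 = 740 mm.

A is a stool. B is a beam. A beam spans the tops of two stools. The clear span between the two stools is 740 mm.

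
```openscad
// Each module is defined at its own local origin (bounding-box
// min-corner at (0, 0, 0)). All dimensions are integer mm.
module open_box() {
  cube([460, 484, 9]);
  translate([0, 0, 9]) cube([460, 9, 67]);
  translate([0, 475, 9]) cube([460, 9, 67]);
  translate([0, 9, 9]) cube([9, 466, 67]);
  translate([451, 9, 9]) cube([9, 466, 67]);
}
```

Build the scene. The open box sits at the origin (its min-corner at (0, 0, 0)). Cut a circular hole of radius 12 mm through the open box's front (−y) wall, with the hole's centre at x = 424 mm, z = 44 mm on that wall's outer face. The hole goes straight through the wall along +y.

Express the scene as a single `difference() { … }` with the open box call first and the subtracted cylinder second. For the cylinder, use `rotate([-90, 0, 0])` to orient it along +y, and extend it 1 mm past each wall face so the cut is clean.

difference() {
  open_box();
  translate([424, -1, 44]) rotate([-90, 0, 0]) cylinder(h = 11, r = 12);
}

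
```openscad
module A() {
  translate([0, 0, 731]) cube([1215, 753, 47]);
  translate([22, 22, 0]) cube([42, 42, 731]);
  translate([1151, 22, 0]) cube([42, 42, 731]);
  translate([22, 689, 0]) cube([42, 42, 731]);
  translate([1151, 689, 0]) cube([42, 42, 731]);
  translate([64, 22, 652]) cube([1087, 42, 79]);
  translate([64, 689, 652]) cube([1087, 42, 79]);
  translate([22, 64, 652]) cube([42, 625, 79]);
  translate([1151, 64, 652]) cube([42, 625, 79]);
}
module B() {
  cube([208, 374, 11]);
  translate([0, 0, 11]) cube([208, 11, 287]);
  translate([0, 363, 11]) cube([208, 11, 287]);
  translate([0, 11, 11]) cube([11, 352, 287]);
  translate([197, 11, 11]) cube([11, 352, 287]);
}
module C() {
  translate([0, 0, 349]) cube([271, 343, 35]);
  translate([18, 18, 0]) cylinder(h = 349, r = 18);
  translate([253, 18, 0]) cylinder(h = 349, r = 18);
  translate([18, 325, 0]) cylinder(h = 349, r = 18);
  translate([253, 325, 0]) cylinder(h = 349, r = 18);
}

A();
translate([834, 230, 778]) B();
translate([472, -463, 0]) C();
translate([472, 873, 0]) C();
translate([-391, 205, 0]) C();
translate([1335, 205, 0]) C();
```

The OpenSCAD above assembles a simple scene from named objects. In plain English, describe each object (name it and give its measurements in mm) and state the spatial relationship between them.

A is a table: top 1215 mm (x) × 753 mm (y), 47 mm thick, upper face at z = 778 mm, on four 42×42 mm square legs, each inset 22 mm from the nearest pair of top edges, running from z = 0 to the bottom of the top. Four apron rails, 42 mm thick and 79 mm tall, run between adjacent legs with their top edges flush with the underside of the top and their outer faces flush with the legs' outer faces.

B is an open storage box with external size 208×374×298 mm and wall thickness 11 mm (the base is also 11 mm thick). The base covers the whole footprint; the four walls stand on the base, with the y-facing walls full-width and the x-facing walls fitting between their inner faces.

C is a simple wooden stool: a rectangular seat 271 mm (x) by 343 mm (y), 35 mm thick, top face at z = 384 mm, on four round legs, each 36 mm in diameter. The legs rest on z = 0, each leg's axis is inset half a diameter from the nearest pair of seat edges (so the leg's bounding box is flush with the corner).

The open box is on top of the table. Four stools sit around the table at the −y, +y, −x, +x sides.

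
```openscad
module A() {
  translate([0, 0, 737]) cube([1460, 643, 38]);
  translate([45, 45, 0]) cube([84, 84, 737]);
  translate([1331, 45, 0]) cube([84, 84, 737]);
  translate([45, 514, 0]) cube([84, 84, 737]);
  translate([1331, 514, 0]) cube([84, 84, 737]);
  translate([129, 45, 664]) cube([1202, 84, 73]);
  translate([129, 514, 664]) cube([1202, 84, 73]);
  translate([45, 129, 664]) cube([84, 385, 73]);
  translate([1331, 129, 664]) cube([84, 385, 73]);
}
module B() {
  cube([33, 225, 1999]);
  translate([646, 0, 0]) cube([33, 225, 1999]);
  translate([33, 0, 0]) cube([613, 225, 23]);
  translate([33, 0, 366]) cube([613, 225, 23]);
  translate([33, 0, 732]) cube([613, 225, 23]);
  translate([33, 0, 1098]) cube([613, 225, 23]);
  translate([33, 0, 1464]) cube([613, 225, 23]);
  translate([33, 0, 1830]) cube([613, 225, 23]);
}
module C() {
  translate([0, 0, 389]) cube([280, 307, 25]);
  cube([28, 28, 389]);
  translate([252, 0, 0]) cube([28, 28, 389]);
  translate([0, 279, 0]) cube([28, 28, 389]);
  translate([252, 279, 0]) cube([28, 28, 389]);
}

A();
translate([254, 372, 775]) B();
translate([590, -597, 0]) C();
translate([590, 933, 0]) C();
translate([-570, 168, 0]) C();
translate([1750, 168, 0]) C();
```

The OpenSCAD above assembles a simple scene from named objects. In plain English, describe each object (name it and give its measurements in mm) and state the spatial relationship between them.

A is a rectangular dining table. The top is 1460×643×38 mm with its upper surface at z = 775 mm. It stands on four 84×84 mm square legs, each inset 45 mm from the nearest pair of top edges, running from the floor to the underside of the top. Four apron rails, 84 mm thick and 73 mm tall, run between adjacent legs with their top edges flush with the underside of the top and their outer faces flush with the legs' outer faces.

B is an open bookshelf. Two side panels, each 33 mm thick, 225 mm deep and 1999 mm tall, stand 679 mm apart (outside-to-outside). Between them sit 6 shelves, each 23 mm thick and 225 mm deep, spanning the full gap between the sides. The bottom shelf rests on the floor (its underside at z = 0) and the clear gap between one shelf's top and the next shelf's underside is 343 mm.

C is a four-legged stool. The seat is 280×307 mm, 25 mm thick, top at z = 414 mm. It stands on four square legs, each 28×28 mm in cross-section, from z = 0 to the seat underside, each flush with a corner of the seat.

The bookshelf is on top of the table. Four stools sit around the table at the −y, +y, −x, +x sides.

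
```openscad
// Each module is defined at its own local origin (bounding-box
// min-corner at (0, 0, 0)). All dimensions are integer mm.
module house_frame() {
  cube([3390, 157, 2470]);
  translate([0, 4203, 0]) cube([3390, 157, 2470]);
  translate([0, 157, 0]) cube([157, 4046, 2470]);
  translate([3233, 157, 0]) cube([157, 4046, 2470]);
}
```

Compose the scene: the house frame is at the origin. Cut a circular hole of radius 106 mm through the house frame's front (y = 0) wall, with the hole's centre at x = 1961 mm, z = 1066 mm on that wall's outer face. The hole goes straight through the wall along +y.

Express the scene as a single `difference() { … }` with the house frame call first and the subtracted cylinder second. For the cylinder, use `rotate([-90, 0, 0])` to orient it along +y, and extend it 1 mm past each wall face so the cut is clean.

difference() {
  house_frame();
  translate([1961, -1, 1066]) rotate([-90, 0, 0]) cylinder(h = 159, r = 106);
}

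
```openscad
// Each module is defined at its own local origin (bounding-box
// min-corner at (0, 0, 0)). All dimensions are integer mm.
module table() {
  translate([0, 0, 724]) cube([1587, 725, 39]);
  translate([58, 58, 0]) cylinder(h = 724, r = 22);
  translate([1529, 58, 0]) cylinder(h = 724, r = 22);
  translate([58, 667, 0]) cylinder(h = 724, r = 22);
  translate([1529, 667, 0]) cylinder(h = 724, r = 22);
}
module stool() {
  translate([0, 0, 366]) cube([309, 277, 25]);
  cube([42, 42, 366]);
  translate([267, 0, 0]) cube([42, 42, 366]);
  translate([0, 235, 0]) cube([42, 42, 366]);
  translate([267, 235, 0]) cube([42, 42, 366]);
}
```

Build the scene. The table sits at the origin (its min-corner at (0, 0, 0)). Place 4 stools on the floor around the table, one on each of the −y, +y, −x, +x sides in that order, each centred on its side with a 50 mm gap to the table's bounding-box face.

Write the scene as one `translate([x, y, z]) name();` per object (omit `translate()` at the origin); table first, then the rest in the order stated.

table();
translate([639, -327, 0]) stool();
translate([639, 775, 0]) stool();
translate([-359, 224, 0]) stool();
translate([1637, 224, 0]) stool();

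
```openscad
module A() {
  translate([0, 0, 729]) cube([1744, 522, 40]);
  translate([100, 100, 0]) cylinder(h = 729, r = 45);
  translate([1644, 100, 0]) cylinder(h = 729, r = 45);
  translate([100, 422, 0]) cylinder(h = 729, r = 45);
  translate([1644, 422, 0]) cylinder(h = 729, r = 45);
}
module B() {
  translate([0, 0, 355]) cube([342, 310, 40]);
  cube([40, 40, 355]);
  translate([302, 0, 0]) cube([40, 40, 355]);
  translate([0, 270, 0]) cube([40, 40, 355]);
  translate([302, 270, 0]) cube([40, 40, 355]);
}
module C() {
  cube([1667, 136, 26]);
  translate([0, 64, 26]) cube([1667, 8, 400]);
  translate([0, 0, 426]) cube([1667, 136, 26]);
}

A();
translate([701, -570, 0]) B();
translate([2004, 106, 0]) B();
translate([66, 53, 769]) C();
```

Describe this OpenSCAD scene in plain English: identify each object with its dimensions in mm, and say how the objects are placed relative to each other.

A is a table with a 1744×522 mm rectangular top, 40 mm thick, top surface at z = 769 mm, supported by four round legs of 90 mm diameter, each leg's bounding box inset 55 mm from the nearest pair of top edges, running from the floor.

B is a simple wooden stool: a rectangular seat 342 mm (x) by 310 mm (y), 40 mm thick, top face at z = 395 mm, on four square legs, each 40×40 mm in cross-section. The legs rest on z = 0, each flush with a corner of the seat.

C is an I-beam lying along x, 1667 mm long. Overall section height 452 mm. Two flanges 136 mm wide (y) and 26 mm thick, one on the floor and one at the top; a web 8 mm thick runs between them, centred on the flange width.

Two stools sit around the table at the −y, +x sides. The I-beam is on top of the table.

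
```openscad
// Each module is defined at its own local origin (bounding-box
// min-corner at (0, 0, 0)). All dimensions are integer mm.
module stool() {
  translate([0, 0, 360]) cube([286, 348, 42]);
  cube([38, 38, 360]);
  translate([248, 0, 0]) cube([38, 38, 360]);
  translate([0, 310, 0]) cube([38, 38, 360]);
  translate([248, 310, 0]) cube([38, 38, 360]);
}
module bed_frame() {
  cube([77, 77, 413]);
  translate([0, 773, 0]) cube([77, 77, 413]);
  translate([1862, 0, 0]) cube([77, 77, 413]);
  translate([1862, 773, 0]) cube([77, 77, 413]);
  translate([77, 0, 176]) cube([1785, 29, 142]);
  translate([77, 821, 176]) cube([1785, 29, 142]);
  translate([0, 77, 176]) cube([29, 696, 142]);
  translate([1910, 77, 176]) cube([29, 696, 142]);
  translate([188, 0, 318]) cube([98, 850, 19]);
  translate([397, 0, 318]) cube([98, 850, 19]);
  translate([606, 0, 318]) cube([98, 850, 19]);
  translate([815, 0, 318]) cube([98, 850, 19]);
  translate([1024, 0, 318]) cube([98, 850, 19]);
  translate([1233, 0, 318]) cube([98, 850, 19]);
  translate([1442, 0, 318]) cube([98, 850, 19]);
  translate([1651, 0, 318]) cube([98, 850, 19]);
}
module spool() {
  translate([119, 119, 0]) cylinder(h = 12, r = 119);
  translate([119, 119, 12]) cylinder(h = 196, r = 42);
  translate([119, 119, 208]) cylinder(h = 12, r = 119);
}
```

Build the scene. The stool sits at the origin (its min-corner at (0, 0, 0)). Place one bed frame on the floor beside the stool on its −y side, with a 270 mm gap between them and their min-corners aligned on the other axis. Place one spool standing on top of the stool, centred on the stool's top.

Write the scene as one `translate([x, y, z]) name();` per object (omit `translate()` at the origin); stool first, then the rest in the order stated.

stool();
translate([0, -1120, 0]) bed_frame();
translate([24, 55, 402]) spool();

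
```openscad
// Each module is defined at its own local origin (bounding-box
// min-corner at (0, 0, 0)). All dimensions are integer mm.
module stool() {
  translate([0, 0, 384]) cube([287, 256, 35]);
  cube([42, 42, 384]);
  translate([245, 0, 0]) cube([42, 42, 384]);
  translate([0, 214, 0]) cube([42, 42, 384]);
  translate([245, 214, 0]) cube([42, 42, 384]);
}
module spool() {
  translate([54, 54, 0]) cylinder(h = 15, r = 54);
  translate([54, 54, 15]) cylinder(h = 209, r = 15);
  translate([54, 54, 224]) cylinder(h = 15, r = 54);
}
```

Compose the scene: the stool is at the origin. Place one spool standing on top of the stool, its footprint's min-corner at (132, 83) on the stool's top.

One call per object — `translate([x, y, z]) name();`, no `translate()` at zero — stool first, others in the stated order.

stool();
translate([132, 83, 419]) spool();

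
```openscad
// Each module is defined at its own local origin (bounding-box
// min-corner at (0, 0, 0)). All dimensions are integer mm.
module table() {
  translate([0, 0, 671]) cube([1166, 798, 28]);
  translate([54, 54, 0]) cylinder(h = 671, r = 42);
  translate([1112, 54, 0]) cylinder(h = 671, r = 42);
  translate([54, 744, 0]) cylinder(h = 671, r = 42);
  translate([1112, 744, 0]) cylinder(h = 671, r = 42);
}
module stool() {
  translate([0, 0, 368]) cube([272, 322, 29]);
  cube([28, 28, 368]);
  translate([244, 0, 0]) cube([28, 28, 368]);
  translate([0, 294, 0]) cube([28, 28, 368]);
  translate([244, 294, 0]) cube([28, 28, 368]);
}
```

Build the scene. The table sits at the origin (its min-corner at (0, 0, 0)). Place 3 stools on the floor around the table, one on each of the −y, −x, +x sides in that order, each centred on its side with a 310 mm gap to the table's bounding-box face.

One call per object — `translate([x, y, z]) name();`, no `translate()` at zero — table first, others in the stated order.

table();
translate([447, -632, 0]) stool();
translate([-582, 238, 0]) stool();
translate([1476, 238, 0]) stool();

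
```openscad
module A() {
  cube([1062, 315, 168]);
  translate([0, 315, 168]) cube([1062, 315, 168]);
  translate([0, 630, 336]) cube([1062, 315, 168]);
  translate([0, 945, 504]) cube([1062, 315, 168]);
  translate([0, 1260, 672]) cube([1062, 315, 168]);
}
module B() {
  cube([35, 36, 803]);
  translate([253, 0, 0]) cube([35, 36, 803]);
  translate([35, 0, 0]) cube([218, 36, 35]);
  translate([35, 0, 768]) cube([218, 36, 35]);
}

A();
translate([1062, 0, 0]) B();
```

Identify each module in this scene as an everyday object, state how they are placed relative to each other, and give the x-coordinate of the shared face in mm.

The staircase's +x face and the picture frame's −x face are both at x = 1062 mm.

A is a staircase. B is a picture frame. The picture frame is against the staircase's +x side, with their −y faces flush. The x-coordinate of the shared face is 1062 mm.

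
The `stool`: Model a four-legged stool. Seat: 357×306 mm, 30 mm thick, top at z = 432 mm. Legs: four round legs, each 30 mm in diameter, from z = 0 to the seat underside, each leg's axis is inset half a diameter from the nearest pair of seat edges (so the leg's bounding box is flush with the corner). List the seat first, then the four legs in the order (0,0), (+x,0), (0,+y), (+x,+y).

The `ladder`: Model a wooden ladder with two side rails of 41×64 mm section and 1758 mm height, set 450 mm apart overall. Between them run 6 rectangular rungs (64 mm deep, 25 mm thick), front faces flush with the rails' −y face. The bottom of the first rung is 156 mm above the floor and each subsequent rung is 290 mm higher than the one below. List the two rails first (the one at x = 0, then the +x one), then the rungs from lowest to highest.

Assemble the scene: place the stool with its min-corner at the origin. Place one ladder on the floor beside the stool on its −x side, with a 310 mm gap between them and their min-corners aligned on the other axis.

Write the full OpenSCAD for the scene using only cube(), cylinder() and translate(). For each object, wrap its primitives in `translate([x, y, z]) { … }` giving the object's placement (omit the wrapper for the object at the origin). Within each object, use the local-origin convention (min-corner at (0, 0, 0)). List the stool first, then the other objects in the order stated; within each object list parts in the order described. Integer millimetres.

translate([0, 0, 402]) cube([357, 306, 30]);
translate([15, 15, 0]) cylinder(h = 402, r = 15);
translate([342, 15, 0]) cylinder(h = 402, r = 15);
translate([15, 291, 0]) cylinder(h = 402, r = 15);
translate([342, 291, 0]) cylinder(h = 402, r = 15);
translate([-760, 0, 0]) {
  cube([41, 64, 1758]);
  translate([409, 0, 0]) cube([41, 64, 1758]);
  translate([41, 0, 156]) cube([368, 64, 25]);
  translate([41, 0, 446]) cube([368, 64, 25]);
  translate([41, 0, 736]) cube([368, 64, 25]);
  translate([41, 0, 1026]) cube([368, 64, 25]);
  translate([41, 0, 1316]) cube([368, 64, 25]);
  translate([41, 0, 1606]) cube([368, 64, 25]);
}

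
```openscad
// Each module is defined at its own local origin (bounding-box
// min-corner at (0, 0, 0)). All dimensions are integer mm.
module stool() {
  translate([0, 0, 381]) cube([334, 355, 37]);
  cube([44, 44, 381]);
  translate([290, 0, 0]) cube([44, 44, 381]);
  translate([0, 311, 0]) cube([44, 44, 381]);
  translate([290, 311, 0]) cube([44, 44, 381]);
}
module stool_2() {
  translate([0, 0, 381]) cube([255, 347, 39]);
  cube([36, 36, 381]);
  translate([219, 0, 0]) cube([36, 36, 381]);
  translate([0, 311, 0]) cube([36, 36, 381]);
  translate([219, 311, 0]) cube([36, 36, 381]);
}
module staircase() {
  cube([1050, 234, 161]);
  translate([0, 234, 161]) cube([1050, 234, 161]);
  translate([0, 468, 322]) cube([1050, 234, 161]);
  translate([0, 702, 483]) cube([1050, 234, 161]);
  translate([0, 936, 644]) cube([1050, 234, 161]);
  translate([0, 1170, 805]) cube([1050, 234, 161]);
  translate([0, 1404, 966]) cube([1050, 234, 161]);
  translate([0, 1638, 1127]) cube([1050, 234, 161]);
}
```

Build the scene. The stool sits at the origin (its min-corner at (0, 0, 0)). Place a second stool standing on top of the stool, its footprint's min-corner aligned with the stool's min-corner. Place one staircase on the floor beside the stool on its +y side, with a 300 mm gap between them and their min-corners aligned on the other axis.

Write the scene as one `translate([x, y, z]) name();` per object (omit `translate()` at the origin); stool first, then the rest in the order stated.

stool();
translate([0, 0, 418]) stool_2();
translate([0, 655, 0]) staircase();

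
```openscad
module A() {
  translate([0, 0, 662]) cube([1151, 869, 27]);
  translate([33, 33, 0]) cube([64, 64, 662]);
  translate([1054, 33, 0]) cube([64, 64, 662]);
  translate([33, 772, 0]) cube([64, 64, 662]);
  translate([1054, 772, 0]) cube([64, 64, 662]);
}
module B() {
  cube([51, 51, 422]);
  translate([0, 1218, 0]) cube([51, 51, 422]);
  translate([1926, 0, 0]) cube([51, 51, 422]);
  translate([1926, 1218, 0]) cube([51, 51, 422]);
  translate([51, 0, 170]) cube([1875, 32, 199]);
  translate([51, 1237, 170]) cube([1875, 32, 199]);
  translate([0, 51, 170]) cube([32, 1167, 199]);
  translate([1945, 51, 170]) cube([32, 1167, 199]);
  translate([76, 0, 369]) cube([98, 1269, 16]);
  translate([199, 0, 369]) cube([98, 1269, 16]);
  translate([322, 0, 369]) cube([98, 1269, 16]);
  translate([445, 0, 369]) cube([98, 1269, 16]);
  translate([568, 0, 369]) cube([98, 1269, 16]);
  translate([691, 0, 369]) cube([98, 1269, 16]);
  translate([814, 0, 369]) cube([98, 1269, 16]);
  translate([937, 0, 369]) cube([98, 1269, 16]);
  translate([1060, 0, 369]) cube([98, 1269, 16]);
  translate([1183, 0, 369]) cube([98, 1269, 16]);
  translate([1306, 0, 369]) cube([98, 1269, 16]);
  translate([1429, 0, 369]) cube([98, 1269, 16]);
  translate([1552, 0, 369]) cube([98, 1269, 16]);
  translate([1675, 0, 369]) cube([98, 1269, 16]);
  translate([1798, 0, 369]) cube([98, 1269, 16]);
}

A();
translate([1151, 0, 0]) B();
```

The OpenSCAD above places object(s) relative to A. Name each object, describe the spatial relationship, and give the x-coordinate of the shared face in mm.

The table's +x face and the bed frame's −x face are both at x = 1151 mm.

A is a table. B is a bed frame. The bed frame is against the table's +x side, with their −y faces flush. The x-coordinate of the shared face is 1151 mm.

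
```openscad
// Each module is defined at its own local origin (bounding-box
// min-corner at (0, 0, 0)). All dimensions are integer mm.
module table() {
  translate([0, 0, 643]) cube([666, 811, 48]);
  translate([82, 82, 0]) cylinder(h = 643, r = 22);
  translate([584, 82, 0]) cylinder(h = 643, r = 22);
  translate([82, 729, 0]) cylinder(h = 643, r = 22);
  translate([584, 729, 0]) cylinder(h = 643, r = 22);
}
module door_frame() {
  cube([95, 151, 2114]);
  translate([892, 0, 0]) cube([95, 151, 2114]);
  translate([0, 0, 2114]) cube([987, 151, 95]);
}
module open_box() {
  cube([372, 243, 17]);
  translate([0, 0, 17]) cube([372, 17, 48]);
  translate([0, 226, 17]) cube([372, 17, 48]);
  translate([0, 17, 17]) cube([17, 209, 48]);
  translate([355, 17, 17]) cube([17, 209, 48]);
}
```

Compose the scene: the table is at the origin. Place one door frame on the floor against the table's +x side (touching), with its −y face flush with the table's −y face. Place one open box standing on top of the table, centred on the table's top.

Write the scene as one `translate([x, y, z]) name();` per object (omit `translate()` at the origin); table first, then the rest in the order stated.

table();
translate([666, 0, 0]) door_frame();
translate([147, 284, 691]) open_box();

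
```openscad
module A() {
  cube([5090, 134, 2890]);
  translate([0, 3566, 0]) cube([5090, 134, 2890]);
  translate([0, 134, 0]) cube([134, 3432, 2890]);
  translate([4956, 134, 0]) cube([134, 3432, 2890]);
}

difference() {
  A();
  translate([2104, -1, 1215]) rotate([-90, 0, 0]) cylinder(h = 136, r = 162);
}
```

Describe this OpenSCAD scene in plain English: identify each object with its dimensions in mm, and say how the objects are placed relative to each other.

A is a box-shaped house frame (walls only): outside footprint 5090×3700 mm, wall height 2890 mm, wall thickness 134 mm. The two y-facing walls run the full x-width; the two x-facing walls fit between the inner faces of the y-facing walls.

The house frame has a circular hole of radius 162 mm through its front wall, centred at (x = 2104, z = 1215).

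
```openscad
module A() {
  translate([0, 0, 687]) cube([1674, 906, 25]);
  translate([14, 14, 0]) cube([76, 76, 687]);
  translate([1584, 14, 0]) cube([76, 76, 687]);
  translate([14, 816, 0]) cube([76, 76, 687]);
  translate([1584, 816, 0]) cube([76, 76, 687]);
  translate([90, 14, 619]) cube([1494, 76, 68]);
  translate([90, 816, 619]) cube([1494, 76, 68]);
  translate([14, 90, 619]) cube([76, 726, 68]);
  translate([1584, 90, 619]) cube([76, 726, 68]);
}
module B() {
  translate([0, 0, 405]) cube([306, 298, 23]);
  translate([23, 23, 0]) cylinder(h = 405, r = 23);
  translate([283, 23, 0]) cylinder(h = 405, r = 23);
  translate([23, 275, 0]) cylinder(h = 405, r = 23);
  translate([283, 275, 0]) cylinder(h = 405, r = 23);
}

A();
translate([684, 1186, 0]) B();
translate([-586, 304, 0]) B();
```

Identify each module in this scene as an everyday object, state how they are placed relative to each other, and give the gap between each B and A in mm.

A is a table. B is a stool. Two stools sit around the table at the +y, −x sides. The gap between each stool and the table is 280 mm.

Each stool's nearest face is 280 mm from the table's bounding box.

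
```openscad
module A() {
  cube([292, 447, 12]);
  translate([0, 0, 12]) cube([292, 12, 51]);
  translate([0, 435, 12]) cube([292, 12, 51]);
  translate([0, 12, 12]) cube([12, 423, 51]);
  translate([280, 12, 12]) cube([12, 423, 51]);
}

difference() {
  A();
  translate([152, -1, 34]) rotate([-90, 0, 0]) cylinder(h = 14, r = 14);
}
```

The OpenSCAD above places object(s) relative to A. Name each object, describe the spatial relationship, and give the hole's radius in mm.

The subtracted cylinder has r = 14 mm.

A is an open box. The open box has a circular hole through its front wall. The hole's radius is 14 mm.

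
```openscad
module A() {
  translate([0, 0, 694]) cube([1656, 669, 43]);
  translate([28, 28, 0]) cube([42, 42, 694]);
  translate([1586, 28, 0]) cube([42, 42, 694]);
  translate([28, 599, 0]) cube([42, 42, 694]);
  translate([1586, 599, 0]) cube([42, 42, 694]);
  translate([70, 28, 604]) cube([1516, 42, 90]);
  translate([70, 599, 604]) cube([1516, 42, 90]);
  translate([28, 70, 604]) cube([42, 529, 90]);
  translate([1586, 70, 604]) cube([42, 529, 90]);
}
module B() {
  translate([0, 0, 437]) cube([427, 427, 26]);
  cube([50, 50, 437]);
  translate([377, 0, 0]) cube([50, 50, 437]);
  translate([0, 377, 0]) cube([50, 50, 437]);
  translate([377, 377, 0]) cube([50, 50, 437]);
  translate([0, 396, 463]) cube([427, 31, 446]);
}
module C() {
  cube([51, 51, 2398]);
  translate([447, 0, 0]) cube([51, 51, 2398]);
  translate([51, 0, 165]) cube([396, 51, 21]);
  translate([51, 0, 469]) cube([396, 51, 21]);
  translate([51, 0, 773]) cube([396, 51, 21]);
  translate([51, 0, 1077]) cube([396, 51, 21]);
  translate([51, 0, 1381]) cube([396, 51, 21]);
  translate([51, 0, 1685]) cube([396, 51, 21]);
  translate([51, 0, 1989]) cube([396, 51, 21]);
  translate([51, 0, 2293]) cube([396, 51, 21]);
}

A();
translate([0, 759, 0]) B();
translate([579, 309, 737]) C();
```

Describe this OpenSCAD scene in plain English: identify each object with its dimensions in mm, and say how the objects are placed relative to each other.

A is a table: top 1656 mm (x) × 669 mm (y), 43 mm thick, upper face at z = 737 mm, on four 42×42 mm square legs, each inset 28 mm from the nearest pair of top edges, running from z = 0 to the bottom of the top. Four apron rails, 42 mm thick and 90 mm tall, run between adjacent legs with their top edges flush with the underside of the top and their outer faces flush with the legs' outer faces.

B is a chair: 427×427 mm seat, 26 mm thick, top at z = 463 mm, on four 50 mm square corner legs flush with the seat edges. A 31 mm thick backrest slab spans the full seat width, extending 446 mm above the seat top, its back face flush with the seat's +y edge.

C is a straight ladder. Two 51×51 mm vertical rails, 2398 mm tall, stand 498 mm apart (outside-to-outside) with their front faces coplanar on the −y side. 8 rungs, each 51 mm deep and 21 mm tall, span between the inner faces of the rails, front faces flush with the rails. The lowest rung's underside is at z = 165 mm and rungs are spaced 304 mm apart (underside to underside).

The chair is on the floor beside the table on its +y side. The ladder is on top of the table, centred.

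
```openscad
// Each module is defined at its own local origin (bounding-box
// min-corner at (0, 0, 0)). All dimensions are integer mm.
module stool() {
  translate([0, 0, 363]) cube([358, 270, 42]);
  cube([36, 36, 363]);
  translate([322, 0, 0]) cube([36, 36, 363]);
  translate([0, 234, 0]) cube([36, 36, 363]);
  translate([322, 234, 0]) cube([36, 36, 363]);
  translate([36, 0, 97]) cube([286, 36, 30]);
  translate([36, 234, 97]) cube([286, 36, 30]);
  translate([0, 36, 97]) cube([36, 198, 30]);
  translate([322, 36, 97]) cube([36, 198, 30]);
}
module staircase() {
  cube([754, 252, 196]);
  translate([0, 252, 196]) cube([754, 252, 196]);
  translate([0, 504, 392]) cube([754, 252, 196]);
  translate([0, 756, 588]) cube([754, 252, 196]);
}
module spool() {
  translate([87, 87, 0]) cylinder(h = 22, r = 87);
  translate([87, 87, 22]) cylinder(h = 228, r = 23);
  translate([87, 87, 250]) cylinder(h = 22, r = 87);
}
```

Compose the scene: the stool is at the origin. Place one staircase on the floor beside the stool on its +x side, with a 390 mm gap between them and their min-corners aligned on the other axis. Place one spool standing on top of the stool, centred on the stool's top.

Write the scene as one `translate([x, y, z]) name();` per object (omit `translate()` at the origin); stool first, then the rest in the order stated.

stool();
translate([748, 0, 0]) staircase();
translate([92, 48, 405]) spool();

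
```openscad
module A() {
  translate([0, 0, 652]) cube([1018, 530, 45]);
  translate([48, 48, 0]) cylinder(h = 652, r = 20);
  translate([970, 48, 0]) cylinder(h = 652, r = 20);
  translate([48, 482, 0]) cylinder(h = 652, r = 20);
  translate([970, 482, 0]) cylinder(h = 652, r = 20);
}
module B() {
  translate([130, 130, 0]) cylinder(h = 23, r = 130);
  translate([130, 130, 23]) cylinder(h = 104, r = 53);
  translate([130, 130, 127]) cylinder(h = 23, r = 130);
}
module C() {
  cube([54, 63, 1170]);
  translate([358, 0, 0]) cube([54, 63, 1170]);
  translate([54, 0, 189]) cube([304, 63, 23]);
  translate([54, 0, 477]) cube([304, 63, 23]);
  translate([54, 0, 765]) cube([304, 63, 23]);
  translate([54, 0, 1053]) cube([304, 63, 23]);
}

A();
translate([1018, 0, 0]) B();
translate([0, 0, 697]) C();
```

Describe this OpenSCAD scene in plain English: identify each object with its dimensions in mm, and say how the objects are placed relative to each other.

A is a table with a 1018×530 mm rectangular top, 45 mm thick, top surface at z = 697 mm, supported by four round legs of 40 mm diameter, each leg's bounding box inset 28 mm from the nearest pair of top edges, running from the floor.

B is a spool: two coaxial disc flanges of radius 130 mm and thickness 23 mm, joined by a core cylinder of radius 53 mm and height 104 mm. The lower flange rests on z = 0 and the three cylinders share a vertical axis.

C is a straight ladder. Two 54×63 mm vertical rails, 1170 mm tall, stand 412 mm apart (outside-to-outside) with their front faces coplanar on the −y side. 4 rungs, each 63 mm deep and 23 mm tall, span between the inner faces of the rails, front faces flush with the rails. The lowest rung's underside is at z = 189 mm and rungs are spaced 288 mm apart (underside to underside).

The spool is against the table's +x side, with their −y faces flush. The ladder is on top of the table.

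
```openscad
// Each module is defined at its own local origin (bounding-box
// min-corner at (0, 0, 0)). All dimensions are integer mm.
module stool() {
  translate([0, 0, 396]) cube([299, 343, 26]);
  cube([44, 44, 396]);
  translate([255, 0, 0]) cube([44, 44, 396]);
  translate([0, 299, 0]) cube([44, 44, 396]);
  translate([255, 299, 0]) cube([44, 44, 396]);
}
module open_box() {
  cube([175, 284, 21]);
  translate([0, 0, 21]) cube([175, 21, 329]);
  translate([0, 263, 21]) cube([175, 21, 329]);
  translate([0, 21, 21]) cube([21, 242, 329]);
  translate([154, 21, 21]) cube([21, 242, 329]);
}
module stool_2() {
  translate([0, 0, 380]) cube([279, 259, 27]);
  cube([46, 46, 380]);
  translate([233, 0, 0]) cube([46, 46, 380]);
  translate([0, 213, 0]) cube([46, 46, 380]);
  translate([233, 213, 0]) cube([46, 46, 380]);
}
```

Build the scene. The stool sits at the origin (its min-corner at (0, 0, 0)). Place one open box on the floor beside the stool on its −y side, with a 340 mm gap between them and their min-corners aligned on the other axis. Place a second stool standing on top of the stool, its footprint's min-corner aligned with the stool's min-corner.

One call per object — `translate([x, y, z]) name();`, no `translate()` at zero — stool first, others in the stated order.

stool();
translate([0, -624, 0]) open_box();
translate([0, 0, 422]) stool_2();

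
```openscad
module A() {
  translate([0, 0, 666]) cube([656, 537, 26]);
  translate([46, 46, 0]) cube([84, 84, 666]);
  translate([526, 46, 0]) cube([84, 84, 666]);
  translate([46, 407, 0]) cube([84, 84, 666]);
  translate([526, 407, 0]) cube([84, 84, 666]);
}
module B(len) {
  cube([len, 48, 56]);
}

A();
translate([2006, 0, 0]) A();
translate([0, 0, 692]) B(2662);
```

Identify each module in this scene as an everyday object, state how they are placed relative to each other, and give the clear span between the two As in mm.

Second table starts at x = 2006; first ends at x = 656; clear span = 2006 − 656 = 1350 mm.

A is a table. B is a beam. A beam spans the tops of two tables. The clear span between the two tables is 1350 mm.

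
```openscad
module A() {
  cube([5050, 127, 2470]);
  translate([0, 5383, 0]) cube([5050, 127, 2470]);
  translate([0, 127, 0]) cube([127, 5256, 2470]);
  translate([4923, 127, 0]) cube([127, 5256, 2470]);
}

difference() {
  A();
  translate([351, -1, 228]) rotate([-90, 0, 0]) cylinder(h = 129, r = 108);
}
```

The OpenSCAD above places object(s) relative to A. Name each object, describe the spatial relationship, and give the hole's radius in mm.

The subtracted cylinder has r = 108 mm.

A is a house frame. The house frame has a circular hole through its front wall. The hole's radius is 108 mm.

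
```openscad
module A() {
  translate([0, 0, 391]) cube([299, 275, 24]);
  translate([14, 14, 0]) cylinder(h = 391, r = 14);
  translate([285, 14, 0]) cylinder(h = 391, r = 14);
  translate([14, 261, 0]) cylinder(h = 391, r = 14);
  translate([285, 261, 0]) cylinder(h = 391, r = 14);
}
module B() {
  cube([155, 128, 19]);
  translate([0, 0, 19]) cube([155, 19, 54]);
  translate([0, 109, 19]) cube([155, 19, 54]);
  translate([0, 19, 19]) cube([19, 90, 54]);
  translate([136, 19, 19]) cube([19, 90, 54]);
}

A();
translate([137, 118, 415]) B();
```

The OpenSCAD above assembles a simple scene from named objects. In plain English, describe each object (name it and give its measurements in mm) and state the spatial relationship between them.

A is a simple wooden stool: a rectangular seat 299 mm (x) by 275 mm (y), 24 mm thick, top face at z = 415 mm, on four round legs, each 28 mm in diameter. The legs rest on z = 0, each leg's axis is inset half a diameter from the nearest pair of seat edges (so the leg's bounding box is flush with the corner).

B is an open storage box with external size 155×128×73 mm and wall thickness 19 mm (the base is also 19 mm thick). The base covers the whole footprint; the four walls stand on the base, with the y-facing walls full-width and the x-facing walls fitting between their inner faces.

The open box is on top of the stool.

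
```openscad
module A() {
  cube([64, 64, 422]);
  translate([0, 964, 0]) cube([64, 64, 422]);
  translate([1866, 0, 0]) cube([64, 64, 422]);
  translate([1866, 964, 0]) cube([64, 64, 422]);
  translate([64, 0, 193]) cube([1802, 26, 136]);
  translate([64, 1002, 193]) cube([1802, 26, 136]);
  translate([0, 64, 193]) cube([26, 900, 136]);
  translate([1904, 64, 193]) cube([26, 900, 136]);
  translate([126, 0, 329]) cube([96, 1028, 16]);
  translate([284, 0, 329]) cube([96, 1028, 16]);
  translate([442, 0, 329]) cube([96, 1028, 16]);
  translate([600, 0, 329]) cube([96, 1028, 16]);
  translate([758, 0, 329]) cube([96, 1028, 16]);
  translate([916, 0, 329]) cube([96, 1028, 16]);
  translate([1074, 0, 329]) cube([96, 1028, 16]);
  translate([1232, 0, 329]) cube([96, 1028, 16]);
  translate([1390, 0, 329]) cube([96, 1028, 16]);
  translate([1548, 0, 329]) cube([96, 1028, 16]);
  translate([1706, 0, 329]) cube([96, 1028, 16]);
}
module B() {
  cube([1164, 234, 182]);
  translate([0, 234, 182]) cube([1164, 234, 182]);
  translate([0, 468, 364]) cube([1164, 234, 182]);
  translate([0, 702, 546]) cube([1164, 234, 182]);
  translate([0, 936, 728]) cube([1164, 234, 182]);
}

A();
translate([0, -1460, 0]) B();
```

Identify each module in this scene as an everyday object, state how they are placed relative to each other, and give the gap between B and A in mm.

The staircase's nearest face is 290 mm from the bed frame's −y face.

A is a bed frame. B is a staircase. The staircase is on the floor beside the bed frame on its −y side. The gap between the staircase and the bed frame is 290 mm.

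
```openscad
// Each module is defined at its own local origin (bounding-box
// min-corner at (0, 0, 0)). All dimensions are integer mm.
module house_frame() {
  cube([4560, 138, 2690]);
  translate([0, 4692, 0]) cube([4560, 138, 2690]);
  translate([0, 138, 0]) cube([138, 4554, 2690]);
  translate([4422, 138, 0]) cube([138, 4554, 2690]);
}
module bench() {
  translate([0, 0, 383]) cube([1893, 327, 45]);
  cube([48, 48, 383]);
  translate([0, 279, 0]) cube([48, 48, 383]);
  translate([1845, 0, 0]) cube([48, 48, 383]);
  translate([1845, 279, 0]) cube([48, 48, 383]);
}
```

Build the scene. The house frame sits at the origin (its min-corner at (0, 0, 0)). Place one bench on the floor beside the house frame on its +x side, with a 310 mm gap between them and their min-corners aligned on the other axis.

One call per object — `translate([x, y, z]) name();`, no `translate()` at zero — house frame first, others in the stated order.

house_frame();
translate([4870, 0, 0]) bench();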